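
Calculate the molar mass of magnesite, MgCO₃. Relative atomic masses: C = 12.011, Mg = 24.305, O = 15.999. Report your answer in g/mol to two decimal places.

Mg: 1 × 24.305 = 24.3050
C: 1 × 12.011 = 12.0110
O: 3 × 15.999 = 47.9970
Summing the contributions gives the formula mass.

84.31 g/mol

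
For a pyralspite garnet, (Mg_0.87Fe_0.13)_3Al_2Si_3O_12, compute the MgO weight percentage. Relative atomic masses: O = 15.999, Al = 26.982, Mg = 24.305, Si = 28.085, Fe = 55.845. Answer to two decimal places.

Molar mass of (Mg_0.87Fe_0.13)_3Al_2Si_3O_12 = 2.61·24.305 + 0.39·55.845 + 2·26.982 + 3·28.085 + 12·15.999 = 415.423 g/mol.
Each formula unit contains 2.61 Mg, equivalent to 2.61/1 = 2.6100 mol MgO.
M(MgO) = 1×24.305 + 1×15.999 = 40.304 g/mol.
Mass of MgO per formula unit = 2.6100 × 40.304 = 105.193 g.
MgO wt% = 105.193 / 415.423 × 100 = 25.32%.

25.32 wt%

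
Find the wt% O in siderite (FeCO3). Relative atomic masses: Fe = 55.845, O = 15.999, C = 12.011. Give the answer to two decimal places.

41.43 mass %

M(FeCO3) = 115.853 g/mol.
O contributes 3 × 15.999 = 47.997 g per mole.
47.997/115.853 = 0.4143 → 41.43%.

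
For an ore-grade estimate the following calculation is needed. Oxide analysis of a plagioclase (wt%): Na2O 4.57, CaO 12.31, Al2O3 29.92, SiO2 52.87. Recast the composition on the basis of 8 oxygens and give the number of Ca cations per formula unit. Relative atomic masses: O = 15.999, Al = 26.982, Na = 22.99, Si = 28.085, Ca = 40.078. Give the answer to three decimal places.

4.57 wt% Na2O ÷ 61.979 g/mol = 0.07373 mol, giving 0.14746 Na and 0.07373 O.
12.31 wt% CaO ÷ 56.077 g/mol = 0.21952 mol, giving 0.21952 Ca and 0.21952 O.
29.92 wt% Al2O3 ÷ 101.961 g/mol = 0.29345 mol, giving 0.58690 Al and 0.88035 O.
52.87 wt% SiO2 ÷ 60.083 g/mol = 0.87995 mol, giving 0.87995 Si and 1.75990 O.
Oxygen sums to 2.93350; scaling by 8/2.93350 = 2.72712 puts the formula on 8 O.
Ca: 0.21952 × 2.72712 = 0.599 atoms per formula unit.

0.599 Ca apfu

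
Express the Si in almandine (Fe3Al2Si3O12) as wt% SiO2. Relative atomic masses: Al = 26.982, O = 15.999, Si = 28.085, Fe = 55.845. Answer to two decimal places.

Formula mass = 497.742 g/mol.
3 Si → 3.0000 mol SiO2 per formula unit; M(SiO2) = 60.083, so SiO2 mass = 180.249 g.
180.249/497.742 × 100 = 36.21 wt%.

36.21 wt%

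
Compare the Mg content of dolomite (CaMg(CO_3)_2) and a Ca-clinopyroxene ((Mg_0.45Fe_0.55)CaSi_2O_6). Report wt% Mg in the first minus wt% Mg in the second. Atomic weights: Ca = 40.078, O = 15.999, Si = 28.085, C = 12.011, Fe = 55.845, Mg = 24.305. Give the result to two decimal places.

First mineral: 24.305 g Mg in 184.399 g formula = 13.18 wt% Mg.
Second mineral: 10.937 g Mg in 233.894 g formula = 4.68 wt% Mg.
13.18% − 4.68% gives a difference of 8.50 percentage points.

8.50 percentage points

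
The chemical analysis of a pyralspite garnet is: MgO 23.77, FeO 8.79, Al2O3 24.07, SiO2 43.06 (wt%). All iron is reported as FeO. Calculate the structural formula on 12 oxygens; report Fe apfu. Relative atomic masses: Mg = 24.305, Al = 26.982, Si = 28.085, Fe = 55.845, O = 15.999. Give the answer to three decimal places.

23.77 wt% MgO ÷ 40.304 g/mol = 0.58977 mol, giving 0.58977 Mg and 0.58977 O.
8.79 wt% FeO ÷ 71.844 g/mol = 0.12235 mol, giving 0.12235 Fe and 0.12235 O.
24.07 wt% Al2O3 ÷ 101.961 g/mol = 0.23607 mol, giving 0.47214 Al and 0.70821 O.
43.06 wt% SiO2 ÷ 60.083 g/mol = 0.71668 mol, giving 0.71668 Si and 1.43336 O.
Oxygen sums to 2.85369; scaling by 12/2.85369 = 4.20508 puts the formula on 12 O.
Fe: 0.12235 × 4.20508 = 0.514 atoms per formula unit.

0.514 Fe apfu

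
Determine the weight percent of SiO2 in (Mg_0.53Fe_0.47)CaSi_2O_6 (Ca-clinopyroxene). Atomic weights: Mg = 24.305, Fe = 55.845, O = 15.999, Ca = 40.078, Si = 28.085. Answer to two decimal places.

Molar mass of (Mg_0.53Fe_0.47)CaSi_2O_6 = 0.53×24.305 + 0.47×55.845 + 1×40.078 + 2×28.085 + 6×15.999 = 231.371 g/mol.
Each formula unit contains 2 Si, equivalent to 2/1 = 2.0000 mol SiO2.
M(SiO2) = 1×28.085 + 2×15.999 = 60.083 g/mol.
Mass of SiO2 per formula unit = 2.0000 × 60.083 = 120.166 g.
SiO2 wt% = 120.166 / 231.371 × 100 = 51.94%.

51.94 wt%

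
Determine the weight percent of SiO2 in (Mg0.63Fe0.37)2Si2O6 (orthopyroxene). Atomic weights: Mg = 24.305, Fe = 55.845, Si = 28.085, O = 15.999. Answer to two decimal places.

53.62 wt%

Molar mass of (Mg0.63Fe0.37)2Si2O6 = 1.26*24.305 + 0.74*55.845 + 2*28.085 + 6*15.999 = 224.114 g/mol.
Each formula unit contains 2 Si, equivalent to 2/1 = 2.0000 mol SiO2.
M(SiO2) = 1×28.085 + 2×15.999 = 60.083 g/mol.
Mass of SiO2 per formula unit = 2.0000 × 60.083 = 120.166 g.
SiO2 wt% = 120.166 / 224.114 × 100 = 53.62%.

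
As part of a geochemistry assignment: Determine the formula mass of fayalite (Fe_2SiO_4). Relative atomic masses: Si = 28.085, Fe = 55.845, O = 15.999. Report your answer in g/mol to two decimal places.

203.77 g/mol

Fe: 2 × 55.845 = 111.6900
Si: 1 × 28.085 = 28.0850
O: 4 × 15.999 = 63.9960
Summing the contributions gives the formula mass.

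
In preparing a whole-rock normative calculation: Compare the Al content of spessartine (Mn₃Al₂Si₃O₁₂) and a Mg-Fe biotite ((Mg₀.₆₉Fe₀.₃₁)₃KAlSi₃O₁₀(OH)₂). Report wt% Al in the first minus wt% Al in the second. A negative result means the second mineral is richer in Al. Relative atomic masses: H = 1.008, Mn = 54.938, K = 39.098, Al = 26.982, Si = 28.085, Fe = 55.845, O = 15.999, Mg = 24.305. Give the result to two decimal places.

M(Mn₃Al₂Si₃O₁₂) = 495.021 g/mol, so wt% Al = 53.964/495.021 × 100 = 10.90%.
M((Mg₀.₆₉Fe₀.₃₁)₃KAlSi₃O₁₀(OH)₂) = 446.586 g/mol, so wt% Al = 26.982/446.586 × 100 = 6.04%.
10.90 − 6.04 = 4.86 pp.

4.86 percentage points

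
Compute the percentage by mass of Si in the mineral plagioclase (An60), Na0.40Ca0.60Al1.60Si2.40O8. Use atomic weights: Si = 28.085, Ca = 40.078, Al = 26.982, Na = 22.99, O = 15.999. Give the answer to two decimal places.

Formula mass = 0.40·22.99 + 0.60·40.078 + 1.60·26.982 + 2.40·28.085 + 8·15.999 = 271.810 g/mol, of which 67.404 g is Si.
So Si makes up 67.404/271.810 = 0.2480 of the mass, i.e. 24.80%.

24.80 mass %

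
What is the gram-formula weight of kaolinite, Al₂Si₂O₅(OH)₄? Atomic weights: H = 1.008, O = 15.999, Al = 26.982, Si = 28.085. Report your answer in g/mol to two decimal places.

258.16 g/mol

The formula mass is the sum 2×26.982 + 2×28.085 + 9×15.999 + 4×1.008.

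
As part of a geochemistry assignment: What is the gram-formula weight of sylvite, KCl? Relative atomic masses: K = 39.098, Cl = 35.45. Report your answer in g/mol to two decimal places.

K: 1 × 39.098 = 39.0980
Cl: 1 × 35.45 = 35.4500
Summing the contributions gives the formula mass.

74.55 g/mol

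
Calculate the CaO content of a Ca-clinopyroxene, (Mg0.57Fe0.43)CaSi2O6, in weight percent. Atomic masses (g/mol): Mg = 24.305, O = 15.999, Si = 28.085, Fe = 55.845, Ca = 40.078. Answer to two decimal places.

M((Mg0.57Fe0.43)CaSi2O6) = 230.109 g/mol; M(CaO) = 56.077 g/mol.
Moles CaO per formula unit = 1 Ca ÷ 1 = 1.0000.
CaO fraction = (1.0000 × 56.077) / 230.109 = 56.077/230.109 = 0.2437.

24.37 wt%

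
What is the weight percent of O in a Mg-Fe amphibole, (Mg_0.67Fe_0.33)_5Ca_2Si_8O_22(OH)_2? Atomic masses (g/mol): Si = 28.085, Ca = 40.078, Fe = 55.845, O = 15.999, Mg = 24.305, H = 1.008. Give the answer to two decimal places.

44.42 weight percent

Molar mass of (Mg_0.67Fe_0.33)_5Ca_2Si_8O_22(OH)_2: 3.35·24.305 + 1.65·55.845 + 2·40.078 + 8·28.085 + 24·15.999 + 2·1.008 = 864.394 g/mol.
Mass of O per formula unit: 24 × 15.999 = 383.976 g.
Weight fraction O = 383.976 / 864.394 = 0.4442.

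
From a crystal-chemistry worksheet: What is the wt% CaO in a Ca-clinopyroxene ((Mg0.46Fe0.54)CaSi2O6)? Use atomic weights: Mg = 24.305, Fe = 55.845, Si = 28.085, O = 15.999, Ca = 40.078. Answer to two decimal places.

Molar mass of (Mg0.46Fe0.54)CaSi2O6 = 0.46*24.305 + 0.54*55.845 + 1*40.078 + 2*28.085 + 6*15.999 = 233.579 g/mol.
Each formula unit contains 1 Ca, equivalent to 1/1 = 1.0000 mol CaO.
M(CaO) = 1×40.078 + 1×15.999 = 56.077 g/mol.
Mass of CaO per formula unit = 1.0000 × 56.077 = 56.077 g.
CaO wt% = 56.077 / 233.579 × 100 = 24.01%.

24.01 wt%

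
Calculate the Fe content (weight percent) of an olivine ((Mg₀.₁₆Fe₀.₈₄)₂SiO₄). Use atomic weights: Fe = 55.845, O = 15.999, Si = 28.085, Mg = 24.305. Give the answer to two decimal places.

48.44 weight percent

M((Mg₀.₁₆Fe₀.₈₄)₂SiO₄) = 193.678 g/mol.
Fe contributes 1.68 × 55.845 = 93.820 g per mole.
93.820/193.678 = 0.4844 → 48.44%.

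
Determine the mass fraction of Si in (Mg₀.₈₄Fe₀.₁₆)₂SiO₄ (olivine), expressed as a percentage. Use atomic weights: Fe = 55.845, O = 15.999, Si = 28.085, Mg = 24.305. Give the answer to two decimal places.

Molar mass of (Mg₀.₈₄Fe₀.₁₆)₂SiO₄: 1.68×24.305 + 0.32×55.845 + 1×28.085 + 4×15.999 = 150.784 g/mol.
Mass of Si per formula unit: 1 × 28.085 = 28.085 g.
Weight fraction Si = 28.085 / 150.784 = 0.1863.

18.63 mass %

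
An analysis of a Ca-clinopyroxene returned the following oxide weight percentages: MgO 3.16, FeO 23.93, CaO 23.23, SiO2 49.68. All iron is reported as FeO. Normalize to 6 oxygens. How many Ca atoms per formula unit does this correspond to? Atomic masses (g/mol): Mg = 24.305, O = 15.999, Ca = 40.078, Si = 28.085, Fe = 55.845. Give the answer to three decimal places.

1.002 Ca apfu

MgO (M=40.304): mol = 0.07840; Mg = 0.07840, O = 0.07840.
FeO (M=71.844): mol = 0.33308; Fe = 0.33308, O = 0.33308.
CaO (M=56.077): mol = 0.41425; Ca = 0.41425, O = 0.41425.
SiO2 (M=60.083): mol = 0.82686; Si = 0.82686, O = 1.65372.
ΣO = 2.47945; factor = 6/ΣO = 2.41989.
Ca apfu = 0.41425 × 2.41989 = 1.002.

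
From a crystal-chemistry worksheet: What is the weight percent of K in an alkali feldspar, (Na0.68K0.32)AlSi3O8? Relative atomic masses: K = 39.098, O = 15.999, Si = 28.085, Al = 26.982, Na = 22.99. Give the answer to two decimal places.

Formula mass = 0.68×22.99 + 0.32×39.098 + 1×26.982 + 3×28.085 + 8×15.999 = 267.374 g/mol, of which 12.511 g is K.
So K makes up 12.511/267.374 = 0.0468 of the mass, i.e. 4.68%.

4.68 weight percent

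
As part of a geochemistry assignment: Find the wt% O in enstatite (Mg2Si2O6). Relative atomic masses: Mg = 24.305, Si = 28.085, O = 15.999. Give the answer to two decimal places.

47.81 wt%

Molar mass of Mg2Si2O6: 2×24.305 + 2×28.085 + 6×15.999 = 200.774 g/mol.
Mass of O per formula unit: 6 × 15.999 = 95.994 g.
Weight fraction O = 95.994 / 200.774 = 0.4781.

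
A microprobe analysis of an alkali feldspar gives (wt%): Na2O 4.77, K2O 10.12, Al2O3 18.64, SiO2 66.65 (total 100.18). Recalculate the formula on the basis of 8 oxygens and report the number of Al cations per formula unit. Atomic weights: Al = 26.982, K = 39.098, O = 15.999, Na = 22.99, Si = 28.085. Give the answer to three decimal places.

Na2O: 4.77/61.979 = 0.07696 mol → 0.15392 mol Na, 0.07696 mol O.
K2O: 10.12/94.195 = 0.10744 mol → 0.21488 mol K, 0.10744 mol O.
Al2O3: 18.64/101.961 = 0.18281 mol → 0.36562 mol Al, 0.54843 mol O.
SiO2: 66.65/60.083 = 1.10930 mol → 1.10930 mol Si, 2.21860 mol O.
Total oxygen = 2.95143 mol. Normalization factor = 8/2.95143 = 2.71055.
Al per 8 O = 0.36562 × 2.71055 = 0.991.

0.991 Al apfu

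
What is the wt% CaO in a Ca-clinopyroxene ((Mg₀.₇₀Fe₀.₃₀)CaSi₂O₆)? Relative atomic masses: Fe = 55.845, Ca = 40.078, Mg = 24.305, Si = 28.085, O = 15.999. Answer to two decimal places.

24.81 wt%

M((Mg₀.₇₀Fe₀.₃₀)CaSi₂O₆) = 226.009 g/mol; M(CaO) = 56.077 g/mol.
Moles CaO per formula unit = 1 Ca ÷ 1 = 1.0000.
CaO fraction = (1.0000 × 56.077) / 226.009 = 56.077/226.009 = 0.2481.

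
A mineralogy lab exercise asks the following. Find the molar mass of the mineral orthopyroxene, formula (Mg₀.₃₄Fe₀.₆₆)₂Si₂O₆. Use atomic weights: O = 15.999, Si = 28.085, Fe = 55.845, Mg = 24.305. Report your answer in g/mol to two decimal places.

242.41 g/mol

M = 0.68×24.305 + 1.32×55.845 + 2×28.085 + 6×15.999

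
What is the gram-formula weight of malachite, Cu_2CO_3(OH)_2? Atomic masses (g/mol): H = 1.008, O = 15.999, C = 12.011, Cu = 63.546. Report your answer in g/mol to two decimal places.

M = 2(63.546) + 1(12.011) + 5(15.999) + 2(1.008)

221.11 g/mol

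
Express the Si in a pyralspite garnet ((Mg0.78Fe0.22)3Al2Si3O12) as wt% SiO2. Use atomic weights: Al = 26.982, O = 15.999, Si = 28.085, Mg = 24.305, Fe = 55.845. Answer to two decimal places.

42.52 wt%

Molar mass of (Mg0.78Fe0.22)3Al2Si3O12 = 2.34·24.305 + 0.66·55.845 + 2·26.982 + 3·28.085 + 12·15.999 = 423.938 g/mol.
Each formula unit contains 3 Si, equivalent to 3/1 = 3.0000 mol SiO2.
M(SiO2) = 1×28.085 + 2×15.999 = 60.083 g/mol.
Mass of SiO2 per formula unit = 3.0000 × 60.083 = 180.249 g.
SiO2 wt% = 180.249 / 423.938 × 100 = 42.52%.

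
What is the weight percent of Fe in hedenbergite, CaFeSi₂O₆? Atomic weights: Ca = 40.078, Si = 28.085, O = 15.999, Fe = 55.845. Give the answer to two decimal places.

Molar mass of CaFeSi₂O₆: 1×40.078 + 1×55.845 + 2×28.085 + 6×15.999 = 248.087 g/mol.
Mass of Fe per formula unit: 1 × 55.845 = 55.845 g.
Weight fraction Fe = 55.845 / 248.087 = 0.2251.

22.51 mass %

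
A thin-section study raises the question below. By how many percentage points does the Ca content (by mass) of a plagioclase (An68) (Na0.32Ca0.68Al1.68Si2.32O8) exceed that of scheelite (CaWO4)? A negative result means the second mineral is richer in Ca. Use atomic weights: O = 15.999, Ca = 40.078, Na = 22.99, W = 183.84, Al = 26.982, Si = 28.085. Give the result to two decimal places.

M(Na0.32Ca0.68Al1.68Si2.32O8) = 273.089 g/mol, so wt% Ca = 27.253/273.089 × 100 = 9.98%.
M(CaWO4) = 287.914 g/mol, so wt% Ca = 40.078/287.914 × 100 = 13.92%.
9.98 − 13.92 = -3.94 pp.

-3.94 percentage points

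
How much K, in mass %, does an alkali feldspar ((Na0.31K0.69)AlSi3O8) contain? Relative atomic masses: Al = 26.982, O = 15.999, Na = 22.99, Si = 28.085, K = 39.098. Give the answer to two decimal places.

9.87 mass %

M((Na0.31K0.69)AlSi3O8) = 273.334 g/mol.
K contributes 0.69 × 39.098 = 26.978 g per mole.
26.978/273.334 = 0.0987 → 9.87%.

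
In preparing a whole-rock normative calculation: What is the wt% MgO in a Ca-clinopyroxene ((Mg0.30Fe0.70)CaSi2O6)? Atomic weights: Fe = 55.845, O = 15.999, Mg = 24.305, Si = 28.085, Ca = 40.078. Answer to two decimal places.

5.07 wt%

Molar mass of (Mg0.30Fe0.70)CaSi2O6 = 0.30×24.305 + 0.70×55.845 + 1×40.078 + 2×28.085 + 6×15.999 = 238.625 g/mol.
Each formula unit contains 0.30 Mg, equivalent to 0.30/1 = 0.3000 mol MgO.
M(MgO) = 1×24.305 + 1×15.999 = 40.304 g/mol.
Mass of MgO per formula unit = 0.3000 × 40.304 = 12.091 g.
MgO wt% = 12.091 / 238.625 × 100 = 5.07%.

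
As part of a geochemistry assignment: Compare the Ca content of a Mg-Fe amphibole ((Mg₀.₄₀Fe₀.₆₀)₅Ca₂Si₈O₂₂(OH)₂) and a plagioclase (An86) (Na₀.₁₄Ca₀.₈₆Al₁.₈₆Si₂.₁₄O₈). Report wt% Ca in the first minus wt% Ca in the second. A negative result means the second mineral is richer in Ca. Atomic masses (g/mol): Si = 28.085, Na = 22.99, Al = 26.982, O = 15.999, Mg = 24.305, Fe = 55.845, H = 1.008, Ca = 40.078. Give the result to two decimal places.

-3.65 percentage points

First mineral: 80.156 g Ca in 906.973 g formula = 8.84 wt% Ca.
Second mineral: 34.467 g Ca in 275.966 g formula = 12.49 wt% Ca.
8.84% − 12.49% gives a difference of -3.65 percentage points.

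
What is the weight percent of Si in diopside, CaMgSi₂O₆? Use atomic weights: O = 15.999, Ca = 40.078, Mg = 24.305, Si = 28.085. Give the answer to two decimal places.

25.94 wt%

Molar mass of CaMgSi₂O₆: 1×40.078 + 1×24.305 + 2×28.085 + 6×15.999 = 216.547 g/mol.
Mass of Si per formula unit: 2 × 28.085 = 56.170 g.
Weight fraction Si = 56.170 / 216.547 = 0.2594.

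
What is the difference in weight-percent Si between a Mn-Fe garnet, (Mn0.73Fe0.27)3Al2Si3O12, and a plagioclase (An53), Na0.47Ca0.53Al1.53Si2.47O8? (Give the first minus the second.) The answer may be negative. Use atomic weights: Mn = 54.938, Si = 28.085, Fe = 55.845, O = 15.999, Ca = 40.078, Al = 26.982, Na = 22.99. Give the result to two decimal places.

M((Mn0.73Fe0.27)3Al2Si3O12) = 495.756 g/mol, so wt% Si = 84.255/495.756 × 100 = 17.00%.
M(Na0.47Ca0.53Al1.53Si2.47O8) = 270.691 g/mol, so wt% Si = 69.370/270.691 × 100 = 25.63%.
17.00 − 25.63 = -8.63 pp.

-8.63 percentage points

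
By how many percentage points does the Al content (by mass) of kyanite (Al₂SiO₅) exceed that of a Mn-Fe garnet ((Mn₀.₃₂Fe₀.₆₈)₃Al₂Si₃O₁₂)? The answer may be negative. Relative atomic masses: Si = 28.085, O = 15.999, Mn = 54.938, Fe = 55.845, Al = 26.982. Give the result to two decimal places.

22.44 percentage points

Al in Al₂SiO₅: molar mass 162.044 g/mol; 2×26.982 = 53.964 g → 33.30 wt%.
Al in (Mn₀.₃₂Fe₀.₆₈)₃Al₂Si₃O₁₂: molar mass 496.871 g/mol; 2×26.982 = 53.964 g → 10.86 wt%.
Difference = 33.30 − 10.86 = 22.44 percentage points.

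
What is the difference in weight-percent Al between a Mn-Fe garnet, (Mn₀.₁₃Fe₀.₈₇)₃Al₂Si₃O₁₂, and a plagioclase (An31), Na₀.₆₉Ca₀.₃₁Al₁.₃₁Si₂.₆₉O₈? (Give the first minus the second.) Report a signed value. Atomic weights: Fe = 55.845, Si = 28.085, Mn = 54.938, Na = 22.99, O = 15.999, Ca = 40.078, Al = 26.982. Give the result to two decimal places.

-2.38 percentage points

First mineral: 53.964 g Al in 497.388 g formula = 10.85 wt% Al.
Second mineral: 35.346 g Al in 267.174 g formula = 13.23 wt% Al.
10.85% − 13.23% gives a difference of -2.38 percentage points.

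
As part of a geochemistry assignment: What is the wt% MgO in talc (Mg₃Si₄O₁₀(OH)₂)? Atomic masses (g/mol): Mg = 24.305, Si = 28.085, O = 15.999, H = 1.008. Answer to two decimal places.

31.88 wt%

Molar mass of Mg₃Si₄O₁₀(OH)₂ = 3*24.305 + 4*28.085 + 12*15.999 + 2*1.008 = 379.259 g/mol.
Each formula unit contains 3 Mg, equivalent to 3/1 = 3.0000 mol MgO.
M(MgO) = 1×24.305 + 1×15.999 = 40.304 g/mol.
Mass of MgO per formula unit = 3.0000 × 40.304 = 120.912 g.
MgO wt% = 120.912 / 379.259 × 100 = 31.88%.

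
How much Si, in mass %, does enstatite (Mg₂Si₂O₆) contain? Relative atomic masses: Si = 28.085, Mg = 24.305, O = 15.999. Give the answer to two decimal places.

Formula mass = 2×24.305 + 2×28.085 + 6×15.999 = 200.774 g/mol, of which 56.170 g is Si.
So Si makes up 56.170/200.774 = 0.2798 of the mass, i.e. 27.98%.

27.98 mass %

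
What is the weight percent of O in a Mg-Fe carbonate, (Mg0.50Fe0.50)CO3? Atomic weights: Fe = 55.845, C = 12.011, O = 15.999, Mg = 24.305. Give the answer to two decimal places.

47.96 weight percent

Formula mass = 0.50·24.305 + 0.50·55.845 + 1·12.011 + 3·15.999 = 100.083 g/mol, of which 47.997 g is O.
So O makes up 47.997/100.083 = 0.4796 of the mass, i.e. 47.96%.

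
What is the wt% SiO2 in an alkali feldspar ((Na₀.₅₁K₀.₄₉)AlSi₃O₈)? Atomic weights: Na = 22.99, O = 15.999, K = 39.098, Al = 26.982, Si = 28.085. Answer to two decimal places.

66.73 wt%

M((Na₀.₅₁K₀.₄₉)AlSi₃O₈) = 270.112 g/mol; M(SiO2) = 60.083 g/mol.
Moles SiO2 per formula unit = 3 Si ÷ 1 = 3.0000.
SiO2 fraction = (3.0000 × 60.083) / 270.112 = 180.249/270.112 = 0.6673.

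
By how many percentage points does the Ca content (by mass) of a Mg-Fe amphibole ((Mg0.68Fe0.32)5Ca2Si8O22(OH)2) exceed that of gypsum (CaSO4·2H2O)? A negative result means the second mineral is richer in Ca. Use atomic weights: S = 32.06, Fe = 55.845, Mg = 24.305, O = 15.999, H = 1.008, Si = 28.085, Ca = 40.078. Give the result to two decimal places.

M((Mg0.68Fe0.32)5Ca2Si8O22(OH)2) = 862.817 g/mol, so wt% Ca = 80.156/862.817 × 100 = 9.29%.
M(CaSO4·2H2O) = 172.164 g/mol, so wt% Ca = 40.078/172.164 × 100 = 23.28%.
9.29 − 23.28 = -13.99 pp.

-13.99 percentage points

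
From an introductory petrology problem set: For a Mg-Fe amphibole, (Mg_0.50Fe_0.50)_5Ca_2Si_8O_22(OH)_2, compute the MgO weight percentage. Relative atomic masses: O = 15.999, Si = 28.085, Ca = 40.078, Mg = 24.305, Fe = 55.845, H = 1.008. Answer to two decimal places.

Molar mass of (Mg_0.50Fe_0.50)_5Ca_2Si_8O_22(OH)_2 = 2.50×24.305 + 2.50×55.845 + 2×40.078 + 8×28.085 + 24×15.999 + 2×1.008 = 891.203 g/mol.
Each formula unit contains 2.50 Mg, equivalent to 2.50/1 = 2.5000 mol MgO.
M(MgO) = 1×24.305 + 1×15.999 = 40.304 g/mol.
Mass of MgO per formula unit = 2.5000 × 40.304 = 100.760 g.
MgO wt% = 100.760 / 891.203 × 100 = 11.31%.

11.31 wt%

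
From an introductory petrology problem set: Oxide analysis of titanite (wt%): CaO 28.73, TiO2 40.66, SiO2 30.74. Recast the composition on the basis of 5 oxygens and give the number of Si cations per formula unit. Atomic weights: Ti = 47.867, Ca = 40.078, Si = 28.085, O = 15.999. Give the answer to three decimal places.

CaO: 28.73/56.077 = 0.51233 mol → 0.51233 mol Ca, 0.51233 mol O.
TiO2: 40.66/79.865 = 0.50911 mol → 0.50911 mol Ti, 1.01822 mol O.
SiO2: 30.74/60.083 = 0.51163 mol → 0.51163 mol Si, 1.02326 mol O.
Total oxygen = 2.55381 mol. Normalization factor = 5/2.55381 = 1.95786.
Si per 5 O = 0.51163 × 1.95786 = 1.002.

1.002 Si apfu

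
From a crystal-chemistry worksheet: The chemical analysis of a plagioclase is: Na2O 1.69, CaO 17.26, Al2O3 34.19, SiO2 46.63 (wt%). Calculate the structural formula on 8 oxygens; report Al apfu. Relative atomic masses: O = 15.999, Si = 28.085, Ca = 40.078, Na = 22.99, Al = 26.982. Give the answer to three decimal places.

Na2O (M=61.979): mol = 0.02727; Na = 0.05454, O = 0.02727.
CaO (M=56.077): mol = 0.30779; Ca = 0.30779, O = 0.30779.
Al2O3 (M=101.961): mol = 0.33532; Al = 0.67064, O = 1.00596.
SiO2 (M=60.083): mol = 0.77609; Si = 0.77609, O = 1.55218.
ΣO = 2.89320; factor = 8/ΣO = 2.76510.
Al apfu = 0.67064 × 2.76510 = 1.854.

1.854 Al apfu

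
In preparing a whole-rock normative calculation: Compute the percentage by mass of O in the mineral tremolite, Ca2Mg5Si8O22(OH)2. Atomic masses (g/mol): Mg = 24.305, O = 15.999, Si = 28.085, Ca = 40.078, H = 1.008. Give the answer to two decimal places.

47.27 wt%

M(Ca2Mg5Si8O22(OH)2) = 812.353 g/mol.
O contributes 24 × 15.999 = 383.976 g per mole.
383.976/812.353 = 0.4727 → 47.27%.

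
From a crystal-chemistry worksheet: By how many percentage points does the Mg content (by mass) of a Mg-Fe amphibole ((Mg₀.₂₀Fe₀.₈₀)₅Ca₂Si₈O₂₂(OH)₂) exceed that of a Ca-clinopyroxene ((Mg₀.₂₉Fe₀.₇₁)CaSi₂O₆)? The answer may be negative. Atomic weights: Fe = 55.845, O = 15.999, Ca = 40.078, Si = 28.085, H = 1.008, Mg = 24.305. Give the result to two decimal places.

-0.36 percentage points

First mineral: 24.305 g Mg in 938.513 g formula = 2.59 wt% Mg.
Second mineral: 7.048 g Mg in 238.940 g formula = 2.95 wt% Mg.
2.59% − 2.95% gives a difference of -0.36 percentage points.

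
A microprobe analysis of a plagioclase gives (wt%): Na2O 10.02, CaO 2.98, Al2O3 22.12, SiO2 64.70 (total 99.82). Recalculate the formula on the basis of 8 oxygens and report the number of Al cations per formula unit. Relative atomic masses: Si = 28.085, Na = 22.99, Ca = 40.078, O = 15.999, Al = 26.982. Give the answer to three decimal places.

1.150 Al apfu

Na2O (M=61.979): mol = 0.16167; Na = 0.32334, O = 0.16167.
CaO (M=56.077): mol = 0.05314; Ca = 0.05314, O = 0.05314.
Al2O3 (M=101.961): mol = 0.21695; Al = 0.43390, O = 0.65085.
SiO2 (M=60.083): mol = 1.07684; Si = 1.07684, O = 2.15368.
ΣO = 3.01934; factor = 8/ΣO = 2.64959.
Al apfu = 0.43390 × 2.64959 = 1.150.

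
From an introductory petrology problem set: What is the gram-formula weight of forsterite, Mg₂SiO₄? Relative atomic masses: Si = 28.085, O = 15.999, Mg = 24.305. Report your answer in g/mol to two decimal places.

Mg: 2 × 24.305 = 48.6100
Si: 1 × 28.085 = 28.0850
O: 4 × 15.999 = 63.9960
Summing the contributions gives the formula mass.

140.69 g/mol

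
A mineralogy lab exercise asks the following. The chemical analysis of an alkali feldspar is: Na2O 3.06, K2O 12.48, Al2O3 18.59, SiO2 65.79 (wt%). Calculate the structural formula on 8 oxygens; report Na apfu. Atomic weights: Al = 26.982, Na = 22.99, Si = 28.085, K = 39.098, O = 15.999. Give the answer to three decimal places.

0.271 Na apfu

Na2O (M=61.979): mol = 0.04937; Na = 0.09874, O = 0.04937.
K2O (M=94.195): mol = 0.13249; K = 0.26498, O = 0.13249.
Al2O3 (M=101.961): mol = 0.18232; Al = 0.36464, O = 0.54696.
SiO2 (M=60.083): mol = 1.09499; Si = 1.09499, O = 2.18998.
ΣO = 2.91880; factor = 8/ΣO = 2.74085.
Na apfu = 0.09874 × 2.74085 = 0.271.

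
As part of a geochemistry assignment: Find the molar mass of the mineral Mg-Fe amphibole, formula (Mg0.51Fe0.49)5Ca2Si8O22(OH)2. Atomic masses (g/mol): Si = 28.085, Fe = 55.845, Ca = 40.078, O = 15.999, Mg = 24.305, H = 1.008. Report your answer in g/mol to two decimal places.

The formula mass is the sum 2.55×24.305 + 2.45×55.845 + 2×40.078 + 8×28.085 + 24×15.999 + 2×1.008.

889.63 g/mol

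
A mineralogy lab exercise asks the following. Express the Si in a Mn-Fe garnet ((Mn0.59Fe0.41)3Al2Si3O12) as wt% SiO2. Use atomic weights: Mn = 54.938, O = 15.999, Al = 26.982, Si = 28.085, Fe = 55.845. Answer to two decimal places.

36.33 wt%

M((Mn0.59Fe0.41)3Al2Si3O12) = 496.137 g/mol; M(SiO2) = 60.083 g/mol.
Moles SiO2 per formula unit = 3 Si ÷ 1 = 3.0000.
SiO2 fraction = (3.0000 × 60.083) / 496.137 = 180.249/496.137 = 0.3633.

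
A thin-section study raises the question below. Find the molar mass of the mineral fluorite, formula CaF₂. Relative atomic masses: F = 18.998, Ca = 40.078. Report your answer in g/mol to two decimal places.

78.07 g/mol

M = 1×40.078 + 2×18.998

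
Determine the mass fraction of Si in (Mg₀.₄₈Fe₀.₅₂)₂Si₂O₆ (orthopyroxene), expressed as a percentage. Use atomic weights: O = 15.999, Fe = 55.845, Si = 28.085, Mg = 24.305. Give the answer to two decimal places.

Molar mass of (Mg₀.₄₈Fe₀.₅₂)₂Si₂O₆: 0.96*24.305 + 1.04*55.845 + 2*28.085 + 6*15.999 = 233.576 g/mol.
Mass of Si per formula unit: 2 × 28.085 = 56.170 g.
Weight fraction Si = 56.170 / 233.576 = 0.2405.

24.05 wt%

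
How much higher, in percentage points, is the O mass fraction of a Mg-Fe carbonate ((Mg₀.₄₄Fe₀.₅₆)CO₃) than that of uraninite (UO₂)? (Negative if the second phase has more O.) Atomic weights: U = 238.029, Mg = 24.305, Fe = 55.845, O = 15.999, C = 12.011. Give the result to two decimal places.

O in (Mg₀.₄₄Fe₀.₅₆)CO₃: molar mass 101.975 g/mol; 3×15.999 = 47.997 g → 47.07 wt%.
O in UO₂: molar mass 270.027 g/mol; 2×15.999 = 31.998 g → 11.85 wt%.
Difference = 47.07 − 11.85 = 35.22 percentage points.

35.22 percentage points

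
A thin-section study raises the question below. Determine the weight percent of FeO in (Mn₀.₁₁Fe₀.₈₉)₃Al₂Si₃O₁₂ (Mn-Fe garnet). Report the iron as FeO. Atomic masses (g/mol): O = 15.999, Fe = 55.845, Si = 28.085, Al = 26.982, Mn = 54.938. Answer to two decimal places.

Formula mass = 497.443 g/mol.
2.67 Fe → 2.6700 mol FeO per formula unit; M(FeO) = 71.844, so FeO mass = 191.823 g.
191.823/497.443 × 100 = 38.56 wt%.

38.56 wt%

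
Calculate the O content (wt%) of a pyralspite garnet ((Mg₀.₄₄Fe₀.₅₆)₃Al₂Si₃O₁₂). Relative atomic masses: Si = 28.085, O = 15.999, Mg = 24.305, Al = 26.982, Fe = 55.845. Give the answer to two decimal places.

42.09 wt%

M((Mg₀.₄₄Fe₀.₅₆)₃Al₂Si₃O₁₂) = 456.109 g/mol.
O contributes 12 × 15.999 = 191.988 g per mole.
191.988/456.109 = 0.4209 → 42.09%.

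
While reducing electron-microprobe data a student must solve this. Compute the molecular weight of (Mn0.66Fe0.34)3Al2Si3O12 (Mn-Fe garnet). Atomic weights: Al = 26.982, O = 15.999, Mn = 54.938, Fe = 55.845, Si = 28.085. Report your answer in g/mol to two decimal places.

495.95 g/mol

The formula mass is the sum 1.98(54.938) + 1.02(55.845) + 2(26.982) + 3(28.085) + 12(15.999).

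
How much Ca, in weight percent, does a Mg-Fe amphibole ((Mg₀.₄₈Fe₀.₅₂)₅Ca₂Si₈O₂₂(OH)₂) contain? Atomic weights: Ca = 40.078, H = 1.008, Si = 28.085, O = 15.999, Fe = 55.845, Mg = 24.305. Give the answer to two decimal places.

M((Mg₀.₄₈Fe₀.₅₂)₅Ca₂Si₈O₂₂(OH)₂) = 894.357 g/mol.
Ca contributes 2 × 40.078 = 80.156 g per mole.
80.156/894.357 = 0.0896 → 8.96%.

8.96 weight percent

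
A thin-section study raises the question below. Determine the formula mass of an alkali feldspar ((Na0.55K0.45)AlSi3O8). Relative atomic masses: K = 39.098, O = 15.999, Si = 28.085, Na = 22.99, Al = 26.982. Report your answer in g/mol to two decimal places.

269.47 g/mol

Na: 0.55 × 22.99 = 12.6445
K: 0.45 × 39.098 = 17.5941
Al: 1 × 26.982 = 26.9820
Si: 3 × 28.085 = 84.2550
O: 8 × 15.999 = 127.9920
Summing the contributions gives the formula mass.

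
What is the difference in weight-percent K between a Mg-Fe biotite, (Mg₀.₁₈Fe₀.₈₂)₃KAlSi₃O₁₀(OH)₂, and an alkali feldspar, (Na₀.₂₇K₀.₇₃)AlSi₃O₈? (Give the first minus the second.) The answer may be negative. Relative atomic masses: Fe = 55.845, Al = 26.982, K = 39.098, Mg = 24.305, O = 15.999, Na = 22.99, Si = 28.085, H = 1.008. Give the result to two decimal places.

First mineral: 39.098 g K in 494.842 g formula = 7.90 wt% K.
Second mineral: 28.542 g K in 273.978 g formula = 10.42 wt% K.
7.90% − 10.42% gives a difference of -2.52 percentage points.

-2.52 percentage points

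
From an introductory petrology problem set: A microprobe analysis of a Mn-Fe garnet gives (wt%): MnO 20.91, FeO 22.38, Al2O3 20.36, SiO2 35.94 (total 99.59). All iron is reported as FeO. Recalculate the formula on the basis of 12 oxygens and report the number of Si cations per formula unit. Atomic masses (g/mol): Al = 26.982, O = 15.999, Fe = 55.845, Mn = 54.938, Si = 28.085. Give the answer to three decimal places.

2.989 Si apfu

20.91 wt% MnO ÷ 70.937 g/mol = 0.29477 mol, giving 0.29477 Mn and 0.29477 O.
22.38 wt% FeO ÷ 71.844 g/mol = 0.31151 mol, giving 0.31151 Fe and 0.31151 O.
20.36 wt% Al2O3 ÷ 101.961 g/mol = 0.19968 mol, giving 0.39936 Al and 0.59904 O.
35.94 wt% SiO2 ÷ 60.083 g/mol = 0.59817 mol, giving 0.59817 Si and 1.19634 O.
Oxygen sums to 2.40166; scaling by 12/2.40166 = 4.99654 puts the formula on 12 O.
Si: 0.59817 × 4.99654 = 2.989 atoms per formula unit.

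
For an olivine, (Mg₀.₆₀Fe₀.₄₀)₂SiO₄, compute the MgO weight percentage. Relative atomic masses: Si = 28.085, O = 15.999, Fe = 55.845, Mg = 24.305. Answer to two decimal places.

29.15 wt%

Molar mass of (Mg₀.₆₀Fe₀.₄₀)₂SiO₄ = 1.20×24.305 + 0.80×55.845 + 1×28.085 + 4×15.999 = 165.923 g/mol.
Each formula unit contains 1.20 Mg, equivalent to 1.20/1 = 1.2000 mol MgO.
M(MgO) = 1×24.305 + 1×15.999 = 40.304 g/mol.
Mass of MgO per formula unit = 1.2000 × 40.304 = 48.365 g.
MgO wt% = 48.365 / 165.923 × 100 = 29.15%.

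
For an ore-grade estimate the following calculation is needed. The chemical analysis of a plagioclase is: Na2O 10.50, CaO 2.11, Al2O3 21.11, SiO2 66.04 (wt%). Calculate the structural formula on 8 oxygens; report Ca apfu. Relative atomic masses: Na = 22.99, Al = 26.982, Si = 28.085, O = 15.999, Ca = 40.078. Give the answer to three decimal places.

Na2O: 10.50/61.979 = 0.16941 mol → 0.33882 mol Na, 0.16941 mol O.
CaO: 2.11/56.077 = 0.03763 mol → 0.03763 mol Ca, 0.03763 mol O.
Al2O3: 21.11/101.961 = 0.20704 mol → 0.41408 mol Al, 0.62112 mol O.
SiO2: 66.04/60.083 = 1.09915 mol → 1.09915 mol Si, 2.19830 mol O.
Total oxygen = 3.02646 mol. Normalization factor = 8/3.02646 = 2.64335.
Ca per 8 O = 0.03763 × 2.64335 = 0.099.

0.099 Ca apfu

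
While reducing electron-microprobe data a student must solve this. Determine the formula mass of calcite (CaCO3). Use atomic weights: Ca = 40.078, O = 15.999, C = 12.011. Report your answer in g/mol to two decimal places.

100.09 g/mol

The formula mass is the sum 1·40.078 + 1·12.011 + 3·15.999.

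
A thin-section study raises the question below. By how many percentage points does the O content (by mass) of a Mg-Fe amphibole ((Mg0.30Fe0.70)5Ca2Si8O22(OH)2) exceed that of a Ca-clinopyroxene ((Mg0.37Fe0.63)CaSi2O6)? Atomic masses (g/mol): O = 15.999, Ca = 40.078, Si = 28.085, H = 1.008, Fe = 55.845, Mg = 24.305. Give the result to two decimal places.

1.01 percentage points

O in (Mg0.30Fe0.70)5Ca2Si8O22(OH)2: molar mass 922.743 g/mol; 24×15.999 = 383.976 g → 41.61 wt%.
O in (Mg0.37Fe0.63)CaSi2O6: molar mass 236.417 g/mol; 6×15.999 = 95.994 g → 40.60 wt%.
Difference = 41.61 − 40.60 = 1.01 percentage points.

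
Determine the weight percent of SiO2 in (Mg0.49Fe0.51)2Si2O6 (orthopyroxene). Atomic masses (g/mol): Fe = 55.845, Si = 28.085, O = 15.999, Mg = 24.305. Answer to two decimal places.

51.59 wt%

Molar mass of (Mg0.49Fe0.51)2Si2O6 = 0.98*24.305 + 1.02*55.845 + 2*28.085 + 6*15.999 = 232.945 g/mol.
Each formula unit contains 2 Si, equivalent to 2/1 = 2.0000 mol SiO2.
M(SiO2) = 1×28.085 + 2×15.999 = 60.083 g/mol.
Mass of SiO2 per formula unit = 2.0000 × 60.083 = 120.166 g.
SiO2 wt% = 120.166 / 232.945 × 100 = 51.59%.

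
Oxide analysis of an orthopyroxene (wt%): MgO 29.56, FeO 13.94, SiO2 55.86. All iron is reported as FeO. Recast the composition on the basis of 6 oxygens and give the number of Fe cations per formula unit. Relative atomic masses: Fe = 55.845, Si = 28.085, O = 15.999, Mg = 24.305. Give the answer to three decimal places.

MgO (M=40.304): mol = 0.73343; Mg = 0.73343, O = 0.73343.
FeO (M=71.844): mol = 0.19403; Fe = 0.19403, O = 0.19403.
SiO2 (M=60.083): mol = 0.92971; Si = 0.92971, O = 1.85942.
ΣO = 2.78688; factor = 6/ΣO = 2.15295.
Fe apfu = 0.19403 × 2.15295 = 0.418.

0.418 Fe apfu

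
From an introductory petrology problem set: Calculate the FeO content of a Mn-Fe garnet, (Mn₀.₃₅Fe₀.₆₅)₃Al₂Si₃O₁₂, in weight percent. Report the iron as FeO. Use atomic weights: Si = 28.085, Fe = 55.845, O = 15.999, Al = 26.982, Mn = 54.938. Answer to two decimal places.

28.20 wt%

M((Mn₀.₃₅Fe₀.₆₅)₃Al₂Si₃O₁₂) = 496.790 g/mol; M(FeO) = 71.844 g/mol.
Moles FeO per formula unit = 1.95 Fe ÷ 1 = 1.9500.
FeO fraction = (1.9500 × 71.844) / 496.790 = 140.096/496.790 = 0.2820.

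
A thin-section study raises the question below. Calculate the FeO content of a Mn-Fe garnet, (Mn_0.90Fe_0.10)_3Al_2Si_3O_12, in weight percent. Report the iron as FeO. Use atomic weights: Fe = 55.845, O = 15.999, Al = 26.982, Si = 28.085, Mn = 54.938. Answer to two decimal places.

4.35 wt%

M((Mn_0.90Fe_0.10)_3Al_2Si_3O_12) = 495.293 g/mol; M(FeO) = 71.844 g/mol.
Moles FeO per formula unit = 0.30 Fe ÷ 1 = 0.3000.
FeO fraction = (0.3000 × 71.844) / 495.293 = 21.553/495.293 = 0.0435.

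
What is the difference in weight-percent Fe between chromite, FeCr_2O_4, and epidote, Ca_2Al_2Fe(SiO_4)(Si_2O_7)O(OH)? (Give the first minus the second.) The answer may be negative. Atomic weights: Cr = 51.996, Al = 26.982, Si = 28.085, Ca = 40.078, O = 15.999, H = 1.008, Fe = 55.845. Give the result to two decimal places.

First mineral: 55.845 g Fe in 223.833 g formula = 24.95 wt% Fe.
Second mineral: 55.845 g Fe in 483.215 g formula = 11.56 wt% Fe.
24.95% − 11.56% gives a difference of 13.39 percentage points.

13.39 percentage points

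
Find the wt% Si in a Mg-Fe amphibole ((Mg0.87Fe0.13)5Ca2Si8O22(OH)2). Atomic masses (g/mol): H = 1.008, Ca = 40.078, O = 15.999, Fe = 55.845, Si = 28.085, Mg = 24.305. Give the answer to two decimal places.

26.98 wt%

M((Mg0.87Fe0.13)5Ca2Si8O22(OH)2) = 832.854 g/mol.
Si contributes 8 × 28.085 = 224.680 g per mole.
224.680/832.854 = 0.2698 → 26.98%.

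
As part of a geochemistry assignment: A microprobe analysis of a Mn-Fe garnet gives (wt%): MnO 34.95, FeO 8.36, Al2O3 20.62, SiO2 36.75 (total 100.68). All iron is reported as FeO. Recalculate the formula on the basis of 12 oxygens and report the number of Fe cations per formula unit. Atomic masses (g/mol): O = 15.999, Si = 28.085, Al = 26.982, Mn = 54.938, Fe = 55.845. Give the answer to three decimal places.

0.572 Fe apfu

MnO (M=70.937): mol = 0.49269; Mn = 0.49269, O = 0.49269.
FeO (M=71.844): mol = 0.11636; Fe = 0.11636, O = 0.11636.
Al2O3 (M=101.961): mol = 0.20223; Al = 0.40446, O = 0.60669.
SiO2 (M=60.083): mol = 0.61165; Si = 0.61165, O = 1.22330.
ΣO = 2.43904; factor = 12/ΣO = 4.91997.
Fe apfu = 0.11636 × 4.91997 = 0.572.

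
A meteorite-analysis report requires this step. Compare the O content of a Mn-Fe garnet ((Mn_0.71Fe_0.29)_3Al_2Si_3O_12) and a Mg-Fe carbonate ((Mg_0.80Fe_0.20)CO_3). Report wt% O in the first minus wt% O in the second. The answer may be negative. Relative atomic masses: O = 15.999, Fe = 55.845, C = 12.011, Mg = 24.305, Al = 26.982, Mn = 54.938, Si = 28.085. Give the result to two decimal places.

-14.24 percentage points

O in (Mn_0.71Fe_0.29)_3Al_2Si_3O_12: molar mass 495.810 g/mol; 12×15.999 = 191.988 g → 38.72 wt%.
O in (Mg_0.80Fe_0.20)CO_3: molar mass 90.621 g/mol; 3×15.999 = 47.997 g → 52.96 wt%.
Difference = 38.72 − 52.96 = -14.24 percentage points.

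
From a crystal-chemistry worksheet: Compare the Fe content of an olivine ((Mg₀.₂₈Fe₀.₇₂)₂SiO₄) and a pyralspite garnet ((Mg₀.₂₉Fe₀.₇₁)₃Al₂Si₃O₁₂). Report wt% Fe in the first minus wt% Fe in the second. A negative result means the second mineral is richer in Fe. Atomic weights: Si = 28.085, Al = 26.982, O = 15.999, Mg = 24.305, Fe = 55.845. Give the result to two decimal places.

M((Mg₀.₂₈Fe₀.₇₂)₂SiO₄) = 186.109 g/mol, so wt% Fe = 80.417/186.109 × 100 = 43.21%.
M((Mg₀.₂₉Fe₀.₇₁)₃Al₂Si₃O₁₂) = 470.302 g/mol, so wt% Fe = 118.950/470.302 × 100 = 25.29%.
43.21 − 25.29 = 17.92 pp.

17.92 percentage points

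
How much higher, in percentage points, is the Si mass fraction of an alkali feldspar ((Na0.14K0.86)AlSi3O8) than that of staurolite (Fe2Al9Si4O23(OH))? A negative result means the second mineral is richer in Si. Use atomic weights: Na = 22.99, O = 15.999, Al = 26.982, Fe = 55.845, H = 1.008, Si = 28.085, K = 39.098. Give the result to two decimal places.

First mineral: 84.255 g Si in 276.072 g formula = 30.52 wt% Si.
Second mineral: 112.340 g Si in 851.852 g formula = 13.19 wt% Si.
30.52% − 13.19% gives a difference of 17.33 percentage points.

17.33 percentage points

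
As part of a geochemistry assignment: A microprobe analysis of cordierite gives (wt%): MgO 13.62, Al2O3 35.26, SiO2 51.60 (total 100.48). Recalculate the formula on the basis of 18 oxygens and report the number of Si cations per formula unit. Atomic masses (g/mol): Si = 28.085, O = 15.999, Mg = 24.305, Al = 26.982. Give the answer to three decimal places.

MgO: 13.62/40.304 = 0.33793 mol → 0.33793 mol Mg, 0.33793 mol O.
Al2O3: 35.26/101.961 = 0.34582 mol → 0.69164 mol Al, 1.03746 mol O.
SiO2: 51.60/60.083 = 0.85881 mol → 0.85881 mol Si, 1.71762 mol O.
Total oxygen = 3.09301 mol. Normalization factor = 18/3.09301 = 5.81957.
Si per 18 O = 0.85881 × 5.81957 = 4.998.

4.998 Si apfu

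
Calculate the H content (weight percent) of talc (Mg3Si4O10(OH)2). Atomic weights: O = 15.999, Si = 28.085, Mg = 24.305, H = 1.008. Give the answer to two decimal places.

Molar mass of Mg3Si4O10(OH)2: 3*24.305 + 4*28.085 + 12*15.999 + 2*1.008 = 379.259 g/mol.
Mass of H per formula unit: 2 × 1.008 = 2.016 g.
Weight fraction H = 2.016 / 379.259 = 0.0053.

0.53 weight percent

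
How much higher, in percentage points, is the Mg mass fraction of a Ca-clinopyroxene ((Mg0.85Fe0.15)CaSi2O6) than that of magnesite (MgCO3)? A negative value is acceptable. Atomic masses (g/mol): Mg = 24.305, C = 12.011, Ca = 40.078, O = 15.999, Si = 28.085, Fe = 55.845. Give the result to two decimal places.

-19.49 percentage points

M((Mg0.85Fe0.15)CaSi2O6) = 221.278 g/mol, so wt% Mg = 20.659/221.278 × 100 = 9.34%.
M(MgCO3) = 84.313 g/mol, so wt% Mg = 24.305/84.313 × 100 = 28.83%.
9.34 − 28.83 = -19.49 pp.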